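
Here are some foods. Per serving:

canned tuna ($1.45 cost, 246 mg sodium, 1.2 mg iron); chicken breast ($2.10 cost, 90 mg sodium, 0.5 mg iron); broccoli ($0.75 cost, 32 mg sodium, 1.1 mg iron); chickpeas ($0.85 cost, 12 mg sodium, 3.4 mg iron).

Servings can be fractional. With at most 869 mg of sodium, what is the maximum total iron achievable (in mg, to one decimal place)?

246.2 mg

Iron per mg sodium: chickpeas 0.2833, broccoli 0.03438, chicken breast 0.005556, canned tuna 0.004878.
With no serving limits, spend the whole sodium allowance on chickpeas: 869 mg / 12 mg × 3.4 mg = 246.2 mg.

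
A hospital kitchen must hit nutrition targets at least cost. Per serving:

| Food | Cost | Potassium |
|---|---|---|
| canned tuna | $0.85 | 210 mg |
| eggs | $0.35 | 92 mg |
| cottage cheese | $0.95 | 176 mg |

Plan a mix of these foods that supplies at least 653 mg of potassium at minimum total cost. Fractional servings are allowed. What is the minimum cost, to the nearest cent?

$2.48

Cost per mg of potassium: eggs $0.0038, canned tuna $0.0040, cottage cheese $0.0054.
With no serving limits, use only eggs: 653 mg / 92 mg = 7.098 servings × $0.35 = $2.48.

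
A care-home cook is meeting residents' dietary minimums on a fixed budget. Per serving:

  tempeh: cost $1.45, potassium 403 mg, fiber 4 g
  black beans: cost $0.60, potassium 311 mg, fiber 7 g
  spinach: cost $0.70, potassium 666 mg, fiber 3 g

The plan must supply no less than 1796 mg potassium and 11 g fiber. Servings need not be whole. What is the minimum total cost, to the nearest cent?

This is a tiny linear program; its minimum lies at a vertex of the feasible set. List the vertices and price them.
tempeh only: max(1796/403, 11/4) = 4.457 servings → $6.46.
black beans only: max(1796/311, 11/7) = 5.775 servings → $3.46.
spinach only: max(1796/666, 11/3) = 3.667 servings → $2.57.
tempeh + black beans: the both-tight solution has a negative serving — not a feasible corner.
tempeh + spinach with both tight: 1.332 servings and 1.891 servings → $3.25.
black beans + spinach with both tight: 0.5197 servings and 2.454 servings → $2.03.
The minimum over all feasible corners is $2.03.

$2.03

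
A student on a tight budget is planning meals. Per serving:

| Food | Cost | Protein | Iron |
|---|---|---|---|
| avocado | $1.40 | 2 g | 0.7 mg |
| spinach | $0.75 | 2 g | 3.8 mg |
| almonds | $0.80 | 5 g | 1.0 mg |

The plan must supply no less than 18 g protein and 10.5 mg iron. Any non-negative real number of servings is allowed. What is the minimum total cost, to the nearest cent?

$3.75

avocado only: max(18/2, 10.5/0.7) = 15 servings → $21.00.
spinach only: max(18/2, 10.5/3.8) = 9 servings → $6.75.
almonds only: max(18/5, 10.5/1.0) = 10.5 servings → $8.40.
avocado + spinach with both tight: 7.645 servings and 1.355 servings → $11.72.
avocado + almonds: the both-tight solution has a negative serving — not a feasible corner.
spinach + almonds with both tight: 2.029 servings and 2.788 servings → $3.75.
The minimum over all feasible corners is $3.75.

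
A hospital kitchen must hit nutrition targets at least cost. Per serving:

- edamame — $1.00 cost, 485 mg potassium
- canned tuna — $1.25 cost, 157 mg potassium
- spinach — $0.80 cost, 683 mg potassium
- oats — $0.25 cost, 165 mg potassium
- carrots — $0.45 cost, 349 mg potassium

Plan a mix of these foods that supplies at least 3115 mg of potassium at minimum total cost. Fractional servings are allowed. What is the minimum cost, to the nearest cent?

Cost per mg of potassium: spinach $0.0012, carrots $0.0013, oats $0.0015, edamame $0.0021, canned tuna $0.0080.
With no serving limits, use only spinach: 3115 mg / 683 mg = 4.561 servings × $0.80 = $3.65.

$3.65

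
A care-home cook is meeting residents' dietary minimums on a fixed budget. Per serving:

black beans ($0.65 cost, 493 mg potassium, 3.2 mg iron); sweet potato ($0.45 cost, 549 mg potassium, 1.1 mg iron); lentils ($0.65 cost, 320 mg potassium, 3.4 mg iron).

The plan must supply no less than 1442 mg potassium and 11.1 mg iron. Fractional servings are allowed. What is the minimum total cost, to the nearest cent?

black beans only: max(1442/493, 11.1/3.2) = 3.469 servings → $2.25.
sweet potato only: max(1442/549, 11.1/1.1) = 10.09 servings → $4.54.
lentils only: max(1442/320, 11.1/3.4) = 4.506 servings → $2.93.
black beans + sweet potato: the both-tight solution has a negative serving — not a feasible corner.
black beans + lentils with both tight: 2.071 servings and 1.315 servings → $2.20.
sweet potato + lentils with both tight: 0.8919 servings and 2.976 servings → $2.34.
The minimum over all feasible corners is $2.20.

$2.20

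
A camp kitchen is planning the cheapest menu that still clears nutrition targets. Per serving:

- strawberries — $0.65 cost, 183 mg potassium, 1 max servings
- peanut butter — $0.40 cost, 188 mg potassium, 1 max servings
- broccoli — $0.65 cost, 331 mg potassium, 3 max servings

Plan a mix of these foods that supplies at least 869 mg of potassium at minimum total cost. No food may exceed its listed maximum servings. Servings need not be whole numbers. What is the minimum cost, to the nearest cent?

Cost per mg of potassium: broccoli $0.0020, peanut butter $0.0021, strawberries $0.0036.
Take 2.625 servings of broccoli: +869.0 mg potassium for $1.71 (total $1.71, still need 0.0 mg).
Greedy by cheapest-per-mg is optimal for a single linear constraint, so the minimum cost is $1.71.

$1.71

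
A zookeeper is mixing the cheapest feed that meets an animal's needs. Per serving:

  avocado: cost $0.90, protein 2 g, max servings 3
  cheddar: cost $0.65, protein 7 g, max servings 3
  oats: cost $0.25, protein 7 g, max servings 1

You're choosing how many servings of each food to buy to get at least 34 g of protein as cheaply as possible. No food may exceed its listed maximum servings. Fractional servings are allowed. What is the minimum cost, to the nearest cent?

$4.90

Cost per g of protein: oats $0.0357, cheddar $0.0929, avocado $0.4500.
Take 1 serving of oats: +7.0 g protein for $0.25 (total $0.25, still need 27.0 g).
Take 3 servings of cheddar: +21.0 g protein for $1.95 (total $2.20, still need 6.0 g).
Take 3 servings of avocado: +6.0 g protein for $2.70 (total $4.90, still need 0.0 g).
Filling from the cheapest source first is optimal under one linear minimum: $4.90.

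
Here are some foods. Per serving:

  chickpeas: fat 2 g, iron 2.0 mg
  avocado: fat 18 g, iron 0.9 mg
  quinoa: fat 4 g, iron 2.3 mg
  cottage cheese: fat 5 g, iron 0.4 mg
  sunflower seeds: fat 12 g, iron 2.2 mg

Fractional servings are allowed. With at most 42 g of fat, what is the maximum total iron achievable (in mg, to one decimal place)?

42.0 mg

Iron per g fat: chickpeas 1, quinoa 0.575, sunflower seeds 0.1833, cottage cheese 0.08, avocado 0.05.
With no serving limits, spend the whole fat allowance on chickpeas: 42 g / 2 g × 2.0 mg = 42.0 mg.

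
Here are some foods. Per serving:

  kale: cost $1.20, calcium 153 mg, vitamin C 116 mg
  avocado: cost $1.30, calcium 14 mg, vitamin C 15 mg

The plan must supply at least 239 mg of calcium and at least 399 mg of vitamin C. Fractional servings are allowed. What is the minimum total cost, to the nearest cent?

$4.13

A basic optimal solution has at most two foods positive. Try each food alone and each pair with both targets met exactly.
kale only: max(239/153, 399/116) = 3.44 servings → $4.13.
avocado only: max(239/14, 399/15) = 26.6 servings → $34.58.
kale + avocado: the both-tight solution has a negative serving — not a feasible corner.
So the least-cost plan costs $4.13.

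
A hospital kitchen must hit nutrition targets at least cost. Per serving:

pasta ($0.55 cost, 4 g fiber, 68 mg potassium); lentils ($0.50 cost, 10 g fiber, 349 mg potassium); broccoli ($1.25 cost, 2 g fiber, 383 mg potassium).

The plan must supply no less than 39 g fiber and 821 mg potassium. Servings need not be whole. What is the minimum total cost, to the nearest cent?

At the optimum either one food covers both requirements or two foods hit both targets exactly; no other combination can be cheaper.
pasta only: max(39/4, 821/68) = 12.07 servings → $6.64.
lentils only: max(39/10, 821/349) = 3.9 servings → $1.95.
broccoli only: max(39/2, 821/383) = 19.5 servings → $24.38.
pasta + lentils with both tight: 7.543 servings and 0.8827 servings → $4.59.
pasta + broccoli with both tight: 9.524 servings and 0.4527 servings → $5.80.
lentils + broccoli: the both-tight solution has a negative serving — not a feasible corner.
Cheapest feasible corner: $1.95.

$1.95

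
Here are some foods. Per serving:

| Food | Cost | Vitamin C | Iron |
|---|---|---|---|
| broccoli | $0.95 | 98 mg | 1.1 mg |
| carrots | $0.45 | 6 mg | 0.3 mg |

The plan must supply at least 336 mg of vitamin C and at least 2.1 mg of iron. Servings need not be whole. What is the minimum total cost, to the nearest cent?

$3.26

Two binding constraints pin down two serving amounts, so the optimal mix uses at most two foods. The candidates are each food alone (scaled to the tighter of vitamin C/iron) and each pair with both constraints tight.
broccoli only: max(336/98, 2.1/1.1) = 3.429 servings → $3.26.
carrots only: max(336/6, 2.1/0.3) = 56 servings → $25.20.
broccoli + carrots: intersection lies outside the first quadrant.
Cheapest feasible corner: $3.26.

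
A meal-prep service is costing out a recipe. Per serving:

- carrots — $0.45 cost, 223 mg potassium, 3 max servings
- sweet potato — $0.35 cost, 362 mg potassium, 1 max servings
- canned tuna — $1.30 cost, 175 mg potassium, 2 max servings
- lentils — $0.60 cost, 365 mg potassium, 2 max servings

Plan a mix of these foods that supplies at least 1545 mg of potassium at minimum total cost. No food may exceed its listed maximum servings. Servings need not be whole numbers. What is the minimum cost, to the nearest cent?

$2.46

Cost per mg of potassium: sweet potato $0.0010, lentils $0.0016, carrots $0.0020, canned tuna $0.0074.
Take 1 serving of sweet potato: +362.0 mg potassium for $0.35 (total $0.35, still need 1183.0 mg).
Take 2 servings of lentils: +730.0 mg potassium for $1.20 (total $1.55, still need 453.0 mg).
Take 2.031 servings of carrots: +453.0 mg potassium for $0.91 (total $2.46, still need 0.0 mg).
Greedy by cheapest-per-mg is optimal for a single linear constraint, so the minimum cost is $2.46.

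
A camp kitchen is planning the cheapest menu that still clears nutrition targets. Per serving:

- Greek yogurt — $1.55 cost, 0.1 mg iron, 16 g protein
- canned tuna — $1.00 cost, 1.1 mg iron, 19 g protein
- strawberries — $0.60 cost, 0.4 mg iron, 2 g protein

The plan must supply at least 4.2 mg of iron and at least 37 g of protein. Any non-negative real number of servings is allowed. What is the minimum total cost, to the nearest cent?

$3.82

This is a tiny linear program; its minimum lies at a vertex of the feasible set. List the vertices and price them.
Greek yogurt only: max(4.2/0.1, 37/16) = 42 servings → $65.10.
canned tuna only: max(4.2/1.1, 37/19) = 3.818 servings → $3.82.
strawberries only: max(4.2/0.4, 37/2) = 18.5 servings → $11.10.
Greek yogurt + canned tuna: the both-tight solution has a negative serving — not a feasible corner.
Greek yogurt + strawberries with both tight: 1.032 servings and 10.24 servings → $7.75.
canned tuna + strawberries with both tight: 1.185 servings and 7.241 servings → $5.53.
Cheapest feasible corner: $3.82.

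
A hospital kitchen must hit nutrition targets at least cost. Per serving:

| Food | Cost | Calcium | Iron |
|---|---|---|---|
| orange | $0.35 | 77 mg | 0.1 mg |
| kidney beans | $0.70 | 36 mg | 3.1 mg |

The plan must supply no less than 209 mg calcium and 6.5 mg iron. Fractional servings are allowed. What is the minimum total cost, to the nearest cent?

With two linear requirements the optimum uses one or two foods; enumerate the corners.
orange only: max(209/77, 6.5/0.1) = 65 servings → $22.75.
kidney beans only: max(209/36, 6.5/3.1) = 5.806 servings → $4.06.
orange + kidney beans with both tight: 1.761 servings and 2.04 servings → $2.04.
Cheapest feasible corner: $2.04.

$2.04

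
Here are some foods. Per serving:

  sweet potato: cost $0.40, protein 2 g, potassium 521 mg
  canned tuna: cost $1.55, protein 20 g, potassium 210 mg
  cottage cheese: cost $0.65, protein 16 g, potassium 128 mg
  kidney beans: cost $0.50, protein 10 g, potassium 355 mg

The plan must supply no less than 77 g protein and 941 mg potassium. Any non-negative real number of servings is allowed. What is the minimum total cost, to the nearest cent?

$3.24

With two linear requirements the optimum uses one or two foods; enumerate the corners.
sweet potato only: max(77/2, 941/521) = 38.5 servings → $15.40.
canned tuna only: max(77/20, 941/210) = 4.481 servings → $6.95.
cottage cheese only: max(77/16, 941/128) = 7.352 servings → $4.78.
kidney beans only: max(77/10, 941/355) = 7.7 servings → $3.85.
sweet potato + canned tuna with both tight: 0.265 servings and 3.824 servings → $6.03.
sweet potato + cottage cheese with both tight: 0.6436 servings and 4.732 servings → $3.33.
sweet potato + kidney beans: the both-tight solution has a negative serving — not a feasible corner.
canned tuna + cottage cheese: the both-tight solution has a negative serving — not a feasible corner.
canned tuna + kidney beans with both tight: 3.585 servings and 0.53 servings → $5.82.
cottage cheese + kidney beans with both tight: 4.074 servings and 1.182 servings → $3.24.
Cheapest feasible corner: $3.24.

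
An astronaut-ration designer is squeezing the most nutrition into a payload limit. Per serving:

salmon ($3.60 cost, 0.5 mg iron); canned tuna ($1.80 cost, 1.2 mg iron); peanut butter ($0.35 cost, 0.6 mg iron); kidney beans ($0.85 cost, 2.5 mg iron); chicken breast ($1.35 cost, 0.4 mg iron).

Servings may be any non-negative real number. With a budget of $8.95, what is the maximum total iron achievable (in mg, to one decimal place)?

26.3 mg

Iron per dollar: kidney beans 2.941, peanut butter 1.714, canned tuna 0.6667, chicken breast 0.2963, salmon 0.1389.
With no serving limits, spend the whole cost allowance on kidney beans: $8.95 / $0.85 × 2.5 mg = 26.3 mg.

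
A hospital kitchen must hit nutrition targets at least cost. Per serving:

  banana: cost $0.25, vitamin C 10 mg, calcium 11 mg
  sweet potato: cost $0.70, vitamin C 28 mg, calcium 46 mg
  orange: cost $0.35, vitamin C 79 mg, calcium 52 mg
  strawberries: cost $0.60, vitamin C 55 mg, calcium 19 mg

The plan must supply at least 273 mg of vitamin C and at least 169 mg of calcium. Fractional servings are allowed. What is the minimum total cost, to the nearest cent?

For a min-cost LP with two ≥-constraints, a basic feasible solution has at most two positive variables.
banana only: max(273/10, 169/11) = 27.3 servings → $6.83.
sweet potato only: max(273/28, 169/46) = 9.75 servings → $6.83.
orange only: max(273/79, 169/52) = 3.456 servings → $1.21.
strawberries only: max(273/55, 169/19) = 8.895 servings → $5.34.
banana + sweet potato with both targets exact would need a negative amount; discard.
banana + orange: intersection lies outside the first quadrant.
banana + strawberries with both tight: 9.899 servings and 3.164 servings → $4.37.
sweet potato + orange with both targets exact would need a negative amount; discard.
sweet potato + strawberries with both tight: 2.056 servings and 3.917 servings → $3.79.
orange + strawberries with both tight: 3.023 servings and 0.6218 servings → $1.43.
The minimum over all feasible corners is $1.21.

$1.21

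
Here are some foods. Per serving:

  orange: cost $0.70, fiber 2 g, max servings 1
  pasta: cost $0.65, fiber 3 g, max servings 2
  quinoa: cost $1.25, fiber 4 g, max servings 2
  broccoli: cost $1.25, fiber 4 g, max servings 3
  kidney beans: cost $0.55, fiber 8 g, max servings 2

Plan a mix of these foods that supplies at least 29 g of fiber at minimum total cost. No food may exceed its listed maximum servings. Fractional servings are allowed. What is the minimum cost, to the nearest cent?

Cost per g of fiber: kidney beans $0.0688, pasta $0.2167, quinoa $0.3125, broccoli $0.3125, orange $0.3500.
Take 2 servings of kidney beans: +16.0 g fiber for $1.10 (total $1.10, still need 13.0 g).
Take 2 servings of pasta: +6.0 g fiber for $1.30 (total $2.40, still need 7.0 g).
Take 1.75 servings of quinoa: +7.0 g fiber for $2.19 (total $4.59, still need 0.0 g).
Filling from the cheapest source first is optimal under one linear minimum: $4.59.

$4.59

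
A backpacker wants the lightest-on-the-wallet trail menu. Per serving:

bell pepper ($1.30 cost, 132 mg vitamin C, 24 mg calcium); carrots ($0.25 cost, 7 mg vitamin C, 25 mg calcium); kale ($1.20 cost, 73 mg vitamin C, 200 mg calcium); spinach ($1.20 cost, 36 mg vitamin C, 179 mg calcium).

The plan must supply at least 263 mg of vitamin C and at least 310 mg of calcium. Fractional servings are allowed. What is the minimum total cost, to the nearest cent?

$3.27

The cheapest plan sits at a corner of the feasible region — with two constraints it uses at most two foods.
bell pepper only: max(263/132, 310/24) = 12.92 servings → $16.79.
carrots only: max(263/7, 310/25) = 37.57 servings → $9.39.
kale only: max(263/73, 310/200) = 3.603 servings → $4.32.
spinach only: max(263/36, 310/179) = 7.306 servings → $8.77.
bell pepper + carrots with both tight: 1.406 servings and 11.05 servings → $4.59.
bell pepper + kale with both tight: 1.216 servings and 1.404 servings → $3.27.
bell pepper + spinach with both tight: 1.578 servings and 1.52 servings → $3.88.
carrots + kale with both targets exact would need a negative amount; discard.
carrots + spinach: the both-tight solution has a negative serving — not a feasible corner.
kale + spinach with both targets exact would need a negative amount; discard.
So the least-cost plan costs $3.27.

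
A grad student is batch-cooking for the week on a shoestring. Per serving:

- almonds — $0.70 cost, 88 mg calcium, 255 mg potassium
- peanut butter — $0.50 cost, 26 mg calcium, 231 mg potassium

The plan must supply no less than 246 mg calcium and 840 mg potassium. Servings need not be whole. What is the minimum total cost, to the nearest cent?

Two binding constraints pin down two serving amounts, so the optimal mix uses at most two foods. The candidates are each food alone (scaled to the tighter of calcium/potassium) and each pair with both constraints tight.
almonds only: max(246/88, 840/255) = 3.294 servings → $2.31.
peanut butter only: max(246/26, 840/231) = 9.462 servings → $4.73.
almonds + peanut butter with both tight: 2.554 servings and 0.8169 servings → $2.20.
So the least-cost plan costs $2.20.

$2.20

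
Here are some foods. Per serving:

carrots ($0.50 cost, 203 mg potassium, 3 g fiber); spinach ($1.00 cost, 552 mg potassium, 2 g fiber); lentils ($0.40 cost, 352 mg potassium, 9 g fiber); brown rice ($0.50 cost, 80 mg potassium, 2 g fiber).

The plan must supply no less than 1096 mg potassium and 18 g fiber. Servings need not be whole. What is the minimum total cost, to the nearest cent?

Check every corner: each single food scaled to meet both minima, and each pair solved so both constraints bind.
carrots only: max(1096/203, 18/3) = 6 servings → $3.00.
spinach only: max(1096/552, 18/2) = 9 servings → $9.00.
lentils only: max(1096/352, 18/9) = 3.114 servings → $1.25.
brown rice only: max(1096/80, 18/2) = 13.7 servings → $6.85.
carrots + spinach: the both-tight solution has a negative serving — not a feasible corner.
carrots + lentils with both tight: 4.576 servings and 0.4747 servings → $2.48.
carrots + brown rice with both tight: 4.53 servings and 2.205 servings → $3.37.
spinach + lentils with both tight: 0.8274 servings and 1.816 servings → $1.55.
spinach + brown rice with both tight: 0.7966 servings and 8.203 servings → $4.90.
lentils + brown rice: intersection lies outside the first quadrant.
So the least-cost plan costs $1.25.

$1.25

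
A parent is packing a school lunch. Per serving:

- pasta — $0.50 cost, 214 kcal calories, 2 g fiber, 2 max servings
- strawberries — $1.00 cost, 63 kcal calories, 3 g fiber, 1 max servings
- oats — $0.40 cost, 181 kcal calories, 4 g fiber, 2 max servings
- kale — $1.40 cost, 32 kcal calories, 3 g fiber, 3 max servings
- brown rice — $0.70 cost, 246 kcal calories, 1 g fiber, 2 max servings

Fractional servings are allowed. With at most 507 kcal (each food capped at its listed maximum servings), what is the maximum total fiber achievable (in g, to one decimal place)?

Fiber per kcal: kale 0.09375, strawberries 0.04762, oats 0.0221, pasta 0.009346, brown rice 0.004065.
Take 3 servings of kale: uses 96 kcal, +9.0 g fiber (running total 9.0 g).
Take 1 serving of strawberries: uses 63 kcal, +3.0 g fiber (running total 12.0 g).
Take 1.923 servings of oats: uses 348 kcal, +7.7 g fiber (running total 19.7 g).
Filling greedily by fiber-per-kcal is optimal for one linear limit, giving 19.7 g.

19.7 g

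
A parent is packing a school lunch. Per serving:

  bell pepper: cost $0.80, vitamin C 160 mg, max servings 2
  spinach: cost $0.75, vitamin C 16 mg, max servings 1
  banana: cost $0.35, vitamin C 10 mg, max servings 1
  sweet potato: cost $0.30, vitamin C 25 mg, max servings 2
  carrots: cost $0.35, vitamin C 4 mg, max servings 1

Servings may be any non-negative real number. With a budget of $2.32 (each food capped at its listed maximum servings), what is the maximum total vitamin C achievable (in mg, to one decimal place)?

Vitamin C per dollar: bell pepper 200, sweet potato 83.33, banana 28.57, spinach 21.33, carrots 11.43.
Take 2 servings of bell pepper: spends $1.60, +320.0 mg vitamin C (running total 320.0 mg).
Take 2 servings of sweet potato: spends $0.60, +50.0 mg vitamin C (running total 370.0 mg).
Take 0.3429 servings of banana: spends $0.12, +3.4 mg vitamin C (running total 373.4 mg).
Filling greedily by vitamin C-per-dollar is optimal for one linear limit, giving 373.4 mg.

373.4 mg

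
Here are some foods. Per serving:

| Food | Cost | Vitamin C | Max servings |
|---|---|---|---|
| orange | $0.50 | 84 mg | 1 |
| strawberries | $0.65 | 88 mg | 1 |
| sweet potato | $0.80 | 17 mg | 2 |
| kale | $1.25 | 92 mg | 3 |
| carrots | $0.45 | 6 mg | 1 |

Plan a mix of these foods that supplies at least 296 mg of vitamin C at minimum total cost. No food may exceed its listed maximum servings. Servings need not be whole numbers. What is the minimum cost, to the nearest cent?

$2.83

Cost per mg of vitamin C: orange $0.0060, strawberries $0.0074, kale $0.0136, sweet potato $0.0471, carrots $0.0750.
Take 1 serving of orange: +84.0 mg vitamin C for $0.50 (total $0.50, still need 212.0 mg).
Take 1 serving of strawberries: +88.0 mg vitamin C for $0.65 (total $1.15, still need 124.0 mg).
Take 1.348 servings of kale: +124.0 mg vitamin C for $1.68 (total $2.83, still need 0.0 mg).
Greedy by cheapest-per-mg is optimal for a single linear constraint, so the minimum cost is $2.83.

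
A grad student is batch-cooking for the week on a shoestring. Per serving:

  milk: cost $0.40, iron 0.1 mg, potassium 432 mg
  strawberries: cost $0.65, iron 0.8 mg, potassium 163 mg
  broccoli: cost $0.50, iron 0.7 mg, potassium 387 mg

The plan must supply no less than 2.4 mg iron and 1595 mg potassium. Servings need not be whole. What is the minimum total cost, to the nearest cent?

$1.95

For a min-cost LP with two ≥-constraints, a basic feasible solution has at most two positive variables.
milk only: max(2.4/0.1, 1595/432) = 24 servings → $9.60.
strawberries only: max(2.4/0.8, 1595/163) = 9.785 servings → $6.36.
broccoli only: max(2.4/0.7, 1595/387) = 4.121 servings → $2.06.
milk + strawberries with both tight: 2.687 servings and 2.664 servings → $2.81.
milk + broccoli with both tight: 0.7118 servings and 3.327 servings → $1.95.
strawberries + broccoli with both targets exact would need a negative amount; discard.
The minimum over all feasible corners is $1.95.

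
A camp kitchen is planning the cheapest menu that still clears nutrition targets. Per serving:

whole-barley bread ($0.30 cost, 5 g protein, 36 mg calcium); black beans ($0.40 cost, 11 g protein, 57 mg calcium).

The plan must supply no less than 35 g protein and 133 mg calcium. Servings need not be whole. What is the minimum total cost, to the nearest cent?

$1.27

Two binding constraints pin down two serving amounts, so the optimal mix uses at most two foods. The candidates are each food alone (scaled to the tighter of protein/calcium) and each pair with both constraints tight.
whole-barley bread only: max(35/5, 133/36) = 7 servings → $2.10.
black beans only: max(35/11, 133/57) = 3.182 servings → $1.27.
whole-barley bread + black beans: the both-tight solution has a negative serving — not a feasible corner.
The minimum over all feasible corners is $1.27.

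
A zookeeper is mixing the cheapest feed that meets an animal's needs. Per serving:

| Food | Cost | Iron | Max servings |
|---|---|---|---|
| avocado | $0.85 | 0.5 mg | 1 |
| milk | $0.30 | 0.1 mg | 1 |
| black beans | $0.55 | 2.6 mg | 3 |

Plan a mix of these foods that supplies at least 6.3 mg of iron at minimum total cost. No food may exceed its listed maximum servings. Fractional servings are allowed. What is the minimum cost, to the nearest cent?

Cost per mg of iron: black beans $0.2115, avocado $1.7000, milk $3.0000.
Take 2.423 servings of black beans: +6.3 mg iron for $1.33 (total $1.33, still need 0.0 mg).
Greedy by cheapest-per-mg is optimal for a single linear constraint, so the minimum cost is $1.33.

$1.33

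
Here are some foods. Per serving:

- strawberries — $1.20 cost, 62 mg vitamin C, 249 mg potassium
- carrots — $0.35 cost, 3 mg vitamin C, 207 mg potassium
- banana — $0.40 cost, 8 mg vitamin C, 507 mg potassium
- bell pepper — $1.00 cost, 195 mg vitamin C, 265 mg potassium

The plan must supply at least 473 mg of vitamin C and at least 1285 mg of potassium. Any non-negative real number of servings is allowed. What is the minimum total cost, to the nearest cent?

$2.89

This is a tiny linear program; its minimum lies at a vertex of the feasible set. List the vertices and price them.
strawberries only: max(473/62, 1285/249) = 7.629 servings → $9.15.
carrots only: max(473/3, 1285/207) = 157.7 servings → $55.18.
banana only: max(473/8, 1285/507) = 59.12 servings → $23.65.
bell pepper only: max(473/195, 1285/265) = 4.849 servings → $4.85.
strawberries + carrots with both targets exact would need a negative amount; discard.
strawberries + banana: intersection lies outside the first quadrant.
strawberries + bell pepper with both tight: 3.898 servings and 1.186 servings → $5.86.
carrots + banana with both targets exact would need a negative amount; discard.
carrots + bell pepper with both tight: 3.165 servings and 2.377 servings → $3.48.
banana + bell pepper with both tight: 1.294 servings and 2.373 servings → $2.89.
The minimum over all feasible corners is $2.89.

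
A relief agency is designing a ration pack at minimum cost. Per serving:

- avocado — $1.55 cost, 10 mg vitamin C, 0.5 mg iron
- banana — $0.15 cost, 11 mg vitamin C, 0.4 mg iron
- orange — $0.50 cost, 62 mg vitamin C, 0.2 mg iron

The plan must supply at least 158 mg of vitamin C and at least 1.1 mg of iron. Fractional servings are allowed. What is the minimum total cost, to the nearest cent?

$1.37

The cheapest plan sits at a corner of the feasible region — with two constraints it uses at most two foods.
avocado only: max(158/10, 1.1/0.5) = 15.8 servings → $24.49.
banana only: max(158/11, 1.1/0.4) = 14.36 servings → $2.15.
orange only: max(158/62, 1.1/0.2) = 5.5 servings → $2.75.
avocado + banana: intersection lies outside the first quadrant.
avocado + orange with both tight: 1.262 servings and 2.345 servings → $3.13.
banana + orange with both tight: 1.619 servings and 2.261 servings → $1.37.
Cheapest feasible corner: $1.37.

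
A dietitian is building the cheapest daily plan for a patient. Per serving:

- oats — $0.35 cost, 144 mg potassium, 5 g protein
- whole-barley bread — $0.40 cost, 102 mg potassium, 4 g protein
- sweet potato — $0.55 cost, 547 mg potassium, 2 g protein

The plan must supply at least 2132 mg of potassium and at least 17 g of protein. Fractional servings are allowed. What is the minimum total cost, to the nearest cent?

$2.57

A basic optimal solution has at most two foods positive. Try each food alone and each pair with both targets met exactly.
oats only: max(2132/144, 17/5) = 14.81 servings → $5.18.
whole-barley bread only: max(2132/102, 17/4) = 20.9 servings → $8.36.
sweet potato only: max(2132/547, 17/2) = 8.5 servings → $4.67.
oats + whole-barley bread: the both-tight solution has a negative serving — not a feasible corner.
oats + sweet potato with both tight: 2.058 servings and 3.356 servings → $2.57.
whole-barley bread + sweet potato with both tight: 2.538 servings and 3.424 servings → $2.90.
So the least-cost plan costs $2.57.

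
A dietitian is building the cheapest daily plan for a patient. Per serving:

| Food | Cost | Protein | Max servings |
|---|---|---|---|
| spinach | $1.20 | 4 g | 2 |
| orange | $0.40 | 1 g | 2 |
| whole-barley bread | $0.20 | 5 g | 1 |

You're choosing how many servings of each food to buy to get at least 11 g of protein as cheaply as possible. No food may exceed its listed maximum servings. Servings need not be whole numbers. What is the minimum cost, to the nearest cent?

$2.00

Cost per g of protein: whole-barley bread $0.0400, spinach $0.3000, orange $0.4000.
Take 1 serving of whole-barley bread: +5.0 g protein for $0.20 (total $0.20, still need 6.0 g).
Take 1.5 servings of spinach: +6.0 g protein for $1.80 (total $2.00, still need 0.0 g).
Greedy by cheapest-per-g is optimal for a single linear constraint, so the minimum cost is $2.00.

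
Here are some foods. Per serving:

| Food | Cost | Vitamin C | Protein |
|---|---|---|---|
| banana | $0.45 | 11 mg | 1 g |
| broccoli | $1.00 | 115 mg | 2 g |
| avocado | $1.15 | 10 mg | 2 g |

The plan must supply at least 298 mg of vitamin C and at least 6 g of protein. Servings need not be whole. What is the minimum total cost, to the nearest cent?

This is a tiny linear program; its minimum lies at a vertex of the feasible set. List the vertices and price them.
banana only: max(298/11, 6/1) = 27.09 servings → $12.19.
broccoli only: max(298/115, 6/2) = 3 servings → $3.00.
avocado only: max(298/10, 6/2) = 29.8 servings → $34.27.
banana + broccoli with both tight: 1.011 servings and 2.495 servings → $2.95.
banana + avocado: intersection lies outside the first quadrant.
broccoli + avocado with both tight: 2.552 servings and 0.4476 servings → $3.07.
The minimum over all feasible corners is $2.95.

$2.95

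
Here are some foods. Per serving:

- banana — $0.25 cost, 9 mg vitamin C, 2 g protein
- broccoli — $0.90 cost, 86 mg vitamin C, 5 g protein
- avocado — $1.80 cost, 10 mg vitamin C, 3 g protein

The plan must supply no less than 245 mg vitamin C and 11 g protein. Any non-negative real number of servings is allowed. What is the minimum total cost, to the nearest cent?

With two linear requirements the optimum uses one or two foods; enumerate the corners.
banana only: max(245/9, 11/2) = 27.22 servings → $6.81.
broccoli only: max(245/86, 11/5) = 2.849 servings → $2.56.
avocado only: max(245/10, 11/3) = 24.5 servings → $44.10.
banana + broccoli: the both-tight solution has a negative serving — not a feasible corner.
banana + avocado: the both-tight solution has a negative serving — not a feasible corner.
broccoli + avocado: the both-tight solution has a negative serving — not a feasible corner.
The minimum over all feasible corners is $2.56.

$2.56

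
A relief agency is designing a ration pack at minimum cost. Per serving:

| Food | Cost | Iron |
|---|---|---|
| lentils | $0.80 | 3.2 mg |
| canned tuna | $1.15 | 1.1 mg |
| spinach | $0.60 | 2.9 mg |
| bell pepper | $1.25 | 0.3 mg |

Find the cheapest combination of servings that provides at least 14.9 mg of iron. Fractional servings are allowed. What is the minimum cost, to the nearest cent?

$3.08

Cost per mg of iron: spinach $0.2069, lentils $0.2500, canned tuna $1.0455, bell pepper $4.1667.
With no serving limits, use only spinach: 14.9 mg / 2.9 mg = 5.138 servings × $0.60 = $3.08.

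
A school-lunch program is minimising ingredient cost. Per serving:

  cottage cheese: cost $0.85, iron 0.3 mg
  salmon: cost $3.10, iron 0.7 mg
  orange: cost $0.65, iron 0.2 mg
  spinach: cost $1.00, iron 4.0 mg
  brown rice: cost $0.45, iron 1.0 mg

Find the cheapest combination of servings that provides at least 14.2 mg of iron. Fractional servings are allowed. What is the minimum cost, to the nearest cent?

Cost per mg of iron: spinach $0.2500, brown rice $0.4500, cottage cheese $2.8333, orange $3.2500, salmon $4.4286.
With no serving limits, use only spinach: 14.2 mg / 4.0 mg = 3.55 servings × $1.00 = $3.55.

$3.55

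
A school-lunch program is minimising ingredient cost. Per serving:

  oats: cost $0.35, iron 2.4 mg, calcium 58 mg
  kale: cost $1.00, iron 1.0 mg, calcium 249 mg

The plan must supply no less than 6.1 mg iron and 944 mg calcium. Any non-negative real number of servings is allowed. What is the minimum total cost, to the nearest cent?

$3.92

This is a tiny linear program; its minimum lies at a vertex of the feasible set. List the vertices and price them.
oats only: max(6.1/2.4, 944/58) = 16.28 servings → $5.70.
kale only: max(6.1/1.0, 944/249) = 6.1 servings → $6.10.
oats + kale with both tight: 1.065 servings and 3.543 servings → $3.92.
Cheapest feasible corner: $3.92.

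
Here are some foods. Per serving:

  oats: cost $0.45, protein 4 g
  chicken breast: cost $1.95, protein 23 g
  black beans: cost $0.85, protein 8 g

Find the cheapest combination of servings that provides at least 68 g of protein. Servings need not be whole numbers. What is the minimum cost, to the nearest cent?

Cost per g of protein: chicken breast $0.0848, black beans $0.1062, oats $0.1125.
With no serving limits, use only chicken breast: 68 g / 23 g = 2.957 servings × $1.95 = $5.77.

$5.77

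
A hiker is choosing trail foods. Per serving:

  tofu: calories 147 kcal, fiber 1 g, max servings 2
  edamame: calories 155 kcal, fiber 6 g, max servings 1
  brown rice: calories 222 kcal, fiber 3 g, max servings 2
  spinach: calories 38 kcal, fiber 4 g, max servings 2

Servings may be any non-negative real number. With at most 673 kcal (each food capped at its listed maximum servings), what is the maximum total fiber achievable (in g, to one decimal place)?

20.0 g

Fiber per kcal: spinach 0.1053, edamame 0.03871, brown rice 0.01351, tofu 0.006803.
Take 2 servings of spinach: uses 76 kcal, +8.0 g fiber (running total 8.0 g).
Take 1 serving of edamame: uses 155 kcal, +6.0 g fiber (running total 14.0 g).
Take 1.991 servings of brown rice: uses 442 kcal, +6.0 g fiber (running total 20.0 g).
Filling greedily by fiber-per-kcal is optimal for one linear limit, giving 20.0 g.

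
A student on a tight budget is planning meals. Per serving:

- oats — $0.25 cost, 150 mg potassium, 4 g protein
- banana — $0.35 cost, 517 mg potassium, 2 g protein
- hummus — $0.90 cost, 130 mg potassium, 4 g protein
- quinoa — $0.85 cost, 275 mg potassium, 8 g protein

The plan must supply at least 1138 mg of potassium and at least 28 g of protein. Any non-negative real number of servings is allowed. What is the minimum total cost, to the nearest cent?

Minimising a linear cost over {potassium ≥ 1138, protein ≥ 28, servings ≥ 0} — the optimum is at a vertex, using one or two foods.
oats only: max(1138/150, 28/4) = 7.587 servings → $1.90.
banana only: max(1138/517, 28/2) = 14 servings → $4.90.
hummus only: max(1138/130, 28/4) = 8.754 servings → $7.88.
quinoa only: max(1138/275, 28/8) = 4.138 servings → $3.52.
oats + banana with both tight: 6.9 servings and 0.1991 servings → $1.79.
oats + hummus: intersection lies outside the first quadrant.
oats + quinoa: the both-tight solution has a negative serving — not a feasible corner.
banana + hummus with both tight: 0.5044 servings and 6.748 servings → $6.25.
banana + quinoa with both tight: 0.3915 servings and 3.402 servings → $3.03.
hummus + quinoa with both targets exact would need a negative amount; discard.
So the least-cost plan costs $1.79.

$1.79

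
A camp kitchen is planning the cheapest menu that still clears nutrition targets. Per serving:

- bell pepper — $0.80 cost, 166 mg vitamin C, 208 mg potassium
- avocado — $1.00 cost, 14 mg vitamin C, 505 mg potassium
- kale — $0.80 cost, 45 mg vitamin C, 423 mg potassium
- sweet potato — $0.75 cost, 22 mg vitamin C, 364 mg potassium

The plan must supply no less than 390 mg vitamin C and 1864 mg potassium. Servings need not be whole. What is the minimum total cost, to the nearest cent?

At the optimum either one food covers both requirements or two foods hit both targets exactly; no other combination can be cheaper.
bell pepper only: max(390/166, 1864/208) = 8.962 servings → $7.17.
avocado only: max(390/14, 1864/505) = 27.86 servings → $27.86.
kale only: max(390/45, 1864/423) = 8.667 servings → $6.93.
sweet potato only: max(390/22, 1864/364) = 17.73 servings → $13.30.
bell pepper + avocado with both tight: 2.111 servings and 2.821 servings → $4.51.
bell pepper + kale with both tight: 1.332 servings and 3.751 servings → $4.07.
bell pepper + sweet potato with both tight: 1.808 servings and 4.088 servings → $4.51.
avocado + kale: the both-tight solution has a negative serving — not a feasible corner.
avocado + sweet potato: the both-tight solution has a negative serving — not a feasible corner.
kale + sweet potato: the both-tight solution has a negative serving — not a feasible corner.
So the least-cost plan costs $4.07.

$4.07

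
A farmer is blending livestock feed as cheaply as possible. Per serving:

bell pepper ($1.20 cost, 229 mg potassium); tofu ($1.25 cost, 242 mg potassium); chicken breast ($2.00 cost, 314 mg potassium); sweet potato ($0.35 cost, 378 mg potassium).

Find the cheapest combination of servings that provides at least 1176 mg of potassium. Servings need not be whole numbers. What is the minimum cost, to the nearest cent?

Cost per mg of potassium: sweet potato $0.0009, tofu $0.0052, bell pepper $0.0052, chicken breast $0.0064.
With no serving limits, use only sweet potato: 1176 mg / 378 mg = 3.111 servings × $0.35 = $1.09.

$1.09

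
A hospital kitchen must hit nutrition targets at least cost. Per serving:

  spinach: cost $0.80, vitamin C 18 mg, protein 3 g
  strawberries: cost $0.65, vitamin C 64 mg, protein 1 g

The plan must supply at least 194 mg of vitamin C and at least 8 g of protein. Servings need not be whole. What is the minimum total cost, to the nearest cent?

$3.10

A basic optimal solution has at most two foods positive. Try each food alone and each pair with both targets met exactly.
spinach only: max(194/18, 8/3) = 10.78 servings → $8.62.
strawberries only: max(194/64, 8/1) = 8 servings → $5.20.
spinach + strawberries with both tight: 1.828 servings and 2.517 servings → $3.10.
So the least-cost plan costs $3.10.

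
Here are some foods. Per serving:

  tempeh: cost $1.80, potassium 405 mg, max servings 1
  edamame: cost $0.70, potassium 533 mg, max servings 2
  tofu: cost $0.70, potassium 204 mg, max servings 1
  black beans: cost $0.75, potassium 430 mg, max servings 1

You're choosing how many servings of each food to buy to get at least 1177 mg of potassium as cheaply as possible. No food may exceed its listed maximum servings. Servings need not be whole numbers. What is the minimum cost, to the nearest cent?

Cost per mg of potassium: edamame $0.0013, black beans $0.0017, tofu $0.0034, tempeh $0.0044.
Take 2 servings of edamame: +1066.0 mg potassium for $1.40 (total $1.40, still need 111.0 mg).
Take 0.2581 servings of black beans: +111.0 mg potassium for $0.19 (total $1.59, still need 0.0 mg).
Filling from the cheapest source first is optimal under one linear minimum: $1.59.

$1.59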